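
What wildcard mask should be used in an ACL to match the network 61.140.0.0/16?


Subnet mask: 255.255.0.0
Wildcard = 255.255.255.255 - subnet mask
255 - 255 = 0
255 - 255 = 0
255 - 0 = 255
255 - 0 = 255
Wildcard: 0.0.255.255


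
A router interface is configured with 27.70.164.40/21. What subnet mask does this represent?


/21 means 21 network bits, 11 host bits
Binary: 11111111111111111111100000000000
Mask: 255.255.248.0


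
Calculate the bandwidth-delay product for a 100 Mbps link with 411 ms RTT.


BDP = bandwidth * RTT
= 100 Mbps * 411 ms
= 100 * 1e6 * 411 / 1000 bits
= 41100000 bits
= 5137500 bytes
= 5017.0898 KB
BDP = 41100000 bits (5137500 bytes)


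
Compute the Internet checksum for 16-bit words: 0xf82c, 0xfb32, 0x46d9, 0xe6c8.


Sum all words (with carry folding):
+ 0xf82c = 0xf82c
+ 0xfb32 = 0xf35f
+ 0x46d9 = 0x3a39
+ 0xe6c8 = 0x2102
One's complement: ~0x2102
Checksum = 0xdefd


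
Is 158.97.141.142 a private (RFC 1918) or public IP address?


RFC 1918 private ranges:
  10.0.0.0/8 (10.0.0.0 - 10.255.255.255)
  172.16.0.0/12 (172.16.0.0 - 172.31.255.255)
  192.168.0.0/16 (192.168.0.0 - 192.168.255.255)
Public (not in any RFC 1918 range)


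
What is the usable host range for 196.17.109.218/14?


Network: 196.16.0.0
Broadcast: 196.19.255.255
First usable = network + 1
Last usable = broadcast - 1
Range: 196.16.0.1 to 196.19.255.254


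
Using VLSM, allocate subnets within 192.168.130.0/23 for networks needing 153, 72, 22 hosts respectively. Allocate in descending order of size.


153 hosts -> /24 (254 usable): 192.168.130.0/24
72 hosts -> /25 (126 usable): 192.168.131.0/25
22 hosts -> /27 (30 usable): 192.168.131.128/27
Allocation: 192.168.130.0/24 (153 hosts, 254 usable); 192.168.131.0/25 (72 hosts, 126 usable); 192.168.131.128/27 (22 hosts, 30 usable)


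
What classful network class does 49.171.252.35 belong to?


First octet: 49
Binary: 00110001
0xxxxxxx -> Class A (1-126)
Class A, default mask 255.0.0.0 (/8)


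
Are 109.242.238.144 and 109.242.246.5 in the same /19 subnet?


Mask: 255.255.224.0
109.242.238.144 AND mask = 109.242.224.0
109.242.246.5 AND mask = 109.242.224.0
Yes, same subnet (109.242.224.0)


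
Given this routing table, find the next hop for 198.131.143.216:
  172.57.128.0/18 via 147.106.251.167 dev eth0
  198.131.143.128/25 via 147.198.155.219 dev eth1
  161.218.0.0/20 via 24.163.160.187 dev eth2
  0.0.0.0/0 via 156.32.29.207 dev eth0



Longest prefix match for 198.131.143.216:
  /18 172.57.128.0: no
  /25 198.131.143.128: MATCH
  /20 161.218.0.0: no
  /0 0.0.0.0: MATCH
Selected: next-hop 147.198.155.219 via eth1 (matched /25)


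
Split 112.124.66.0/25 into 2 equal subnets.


New prefix = 25 + 1 = 26
Each subnet has 64 addresses
  112.124.66.0/26
  112.124.66.64/26
Subnets: 112.124.66.0/26, 112.124.66.64/26


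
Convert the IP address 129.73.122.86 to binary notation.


129 = 10000001
73 = 01001001
122 = 01111010
86 = 01010110
Binary: 10000001.01001001.01111010.01010110


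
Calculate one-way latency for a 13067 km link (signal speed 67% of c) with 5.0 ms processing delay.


Speed = 0.67 * 3e5 km/s = 201000 km/s
Propagation delay = 13067 / 201000 = 0.065 s = 65.01 ms
Processing delay = 5.0 ms
Total one-way latency = 70.01 ms


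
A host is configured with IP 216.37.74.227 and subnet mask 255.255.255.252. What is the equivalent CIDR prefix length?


Binary: 11111111.11111111.11111111.11111100
Count leading 1s
Prefix: /30


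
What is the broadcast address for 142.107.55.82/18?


Network: 142.107.0.0/18
Host bits = 14
Set all host bits to 1:
Broadcast: 142.107.63.255


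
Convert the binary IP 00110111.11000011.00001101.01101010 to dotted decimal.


00110111 = 55
11000011 = 195
00001101 = 13
01101010 = 106
IP: 55.195.13.106


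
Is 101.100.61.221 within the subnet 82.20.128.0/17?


Subnet network: 82.20.128.0
Test IP AND mask: 101.100.0.0
No, 101.100.61.221 is not in 82.20.128.0/17


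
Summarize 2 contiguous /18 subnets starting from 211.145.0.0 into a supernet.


Original prefix: /18
Number of subnets: 2 = 2^1
New prefix = 18 - 1 = 17
Supernet: 211.145.0.0/17


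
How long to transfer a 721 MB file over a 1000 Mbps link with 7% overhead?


Effective throughput = 1000 * (1 - 7/100) = 930.0 Mbps
File size in Mb = 721 * 8 = 5768 Mb
Time = 5768 / 930.0
Time = 6.2022 seconds


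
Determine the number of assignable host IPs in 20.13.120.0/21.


Host bits = 32 - 21 = 11
Total addresses = 2^11 = 2048
Usable = total - 2 (network and broadcast)
Usable hosts: 2046


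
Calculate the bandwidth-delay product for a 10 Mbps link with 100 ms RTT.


BDP = bandwidth * RTT
= 10 Mbps * 100 ms
= 10 * 1e6 * 100 / 1000 bits
= 1000000 bits
= 125000 bytes
= 122.0703 KB
BDP = 1000000 bits (125000 bytes)


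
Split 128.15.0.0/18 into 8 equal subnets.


New prefix = 18 + 3 = 21
Each subnet has 2048 addresses
  128.15.0.0/21
  128.15.8.0/21
  128.15.16.0/21
  128.15.24.0/21
  128.15.32.0/21
  128.15.40.0/21
  128.15.48.0/21
  128.15.56.0/21
Subnets: 128.15.0.0/21, 128.15.8.0/21, 128.15.16.0/21, 128.15.24.0/21, 128.15.32.0/21, 128.15.40.0/21, 128.15.48.0/21, 128.15.56.0/21


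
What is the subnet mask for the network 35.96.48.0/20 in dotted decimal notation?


/20 means 20 network bits, 12 host bits
Binary: 11111111111111111111000000000000
Mask: 255.255.240.0


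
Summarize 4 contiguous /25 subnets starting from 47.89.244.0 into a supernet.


Original prefix: /25
Number of subnets: 4 = 2^2
New prefix = 25 - 2 = 23
Supernet: 47.89.244.0/23


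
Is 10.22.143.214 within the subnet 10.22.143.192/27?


Subnet network: 10.22.143.192
Test IP AND mask: 10.22.143.192
Yes, 10.22.143.214 is in 10.22.143.192/27


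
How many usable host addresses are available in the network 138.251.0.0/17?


Host bits = 32 - 17 = 15
Total addresses = 2^15 = 32768
Usable = total - 2 (network and broadcast)
Usable hosts: 32766


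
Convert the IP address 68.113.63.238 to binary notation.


68 = 01000100
113 = 01110001
63 = 00111111
238 = 11101110
Binary: 01000100.01110001.00111111.11101110


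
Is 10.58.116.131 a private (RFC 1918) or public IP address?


RFC 1918 private ranges:
  10.0.0.0/8 (10.0.0.0 - 10.255.255.255)
  172.16.0.0/12 (172.16.0.0 - 172.31.255.255)
  192.168.0.0/16 (192.168.0.0 - 192.168.255.255)
Private (in 10.0.0.0/8)


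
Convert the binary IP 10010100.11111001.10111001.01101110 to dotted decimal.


10010100 = 148
11111001 = 249
10111001 = 185
01101110 = 110
IP: 148.249.185.110


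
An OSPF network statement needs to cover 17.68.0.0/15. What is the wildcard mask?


Subnet mask: 255.254.0.0
Wildcard = 255.255.255.255 - subnet mask
255 - 255 = 0
255 - 254 = 1
255 - 0 = 255
255 - 0 = 255
Wildcard: 0.1.255.255


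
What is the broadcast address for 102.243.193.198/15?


Network: 102.242.0.0/15
Host bits = 17
Set all host bits to 1:
Broadcast: 102.243.255.255


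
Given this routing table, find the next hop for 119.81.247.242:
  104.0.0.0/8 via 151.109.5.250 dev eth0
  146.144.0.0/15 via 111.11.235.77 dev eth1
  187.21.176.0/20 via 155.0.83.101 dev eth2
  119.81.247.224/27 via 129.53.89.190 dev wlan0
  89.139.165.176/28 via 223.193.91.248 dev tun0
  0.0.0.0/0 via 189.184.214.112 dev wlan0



Longest prefix match for 119.81.247.242:
  /8 104.0.0.0: no
  /15 146.144.0.0: no
  /20 187.21.176.0: no
  /27 119.81.247.224: MATCH
  /28 89.139.165.176: no
  /0 0.0.0.0: MATCH
Selected: next-hop 129.53.89.190 via wlan0 (matched /27)


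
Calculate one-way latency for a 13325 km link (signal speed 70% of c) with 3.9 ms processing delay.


Speed = 0.7 * 3e5 km/s = 210000 km/s
Propagation delay = 13325 / 210000 = 0.0635 s = 63.4524 ms
Processing delay = 3.9 ms
Total one-way latency = 67.3524 ms


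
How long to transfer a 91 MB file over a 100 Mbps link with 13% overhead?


Effective throughput = 100 * (1 - 13/100) = 87 Mbps
File size in Mb = 91 * 8 = 728 Mb
Time = 728 / 87
Time = 8.3678 seconds


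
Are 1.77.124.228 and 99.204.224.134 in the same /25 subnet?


Mask: 255.255.255.128
1.77.124.228 AND mask = 1.77.124.128
99.204.224.134 AND mask = 99.204.224.128
No, different subnets (1.77.124.128 vs 99.204.224.128)


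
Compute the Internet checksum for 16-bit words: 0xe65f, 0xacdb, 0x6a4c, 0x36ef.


Sum all words (with carry folding):
+ 0xe65f = 0xe65f
+ 0xacdb = 0x933b
+ 0x6a4c = 0xfd87
+ 0x36ef = 0x3477
One's complement: ~0x3477
Checksum = 0xcb88


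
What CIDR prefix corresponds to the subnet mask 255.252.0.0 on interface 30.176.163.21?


Binary: 11111111.11111100.00000000.00000000
Count leading 1s
Prefix: /14


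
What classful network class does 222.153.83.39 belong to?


First octet: 222
Binary: 11011110
110xxxxx -> Class C (192-223)
Class C, default mask 255.255.255.0 (/24)


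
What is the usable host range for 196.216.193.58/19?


Network: 196.216.192.0
Broadcast: 196.216.223.255
First usable = network + 1
Last usable = broadcast - 1
Range: 196.216.192.1 to 196.216.223.254


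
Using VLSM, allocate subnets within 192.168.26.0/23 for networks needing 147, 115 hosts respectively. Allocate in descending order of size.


147 hosts -> /24 (254 usable): 192.168.26.0/24
115 hosts -> /25 (126 usable): 192.168.27.0/25
Allocation: 192.168.26.0/24 (147 hosts, 254 usable); 192.168.27.0/25 (115 hosts, 126 usable)


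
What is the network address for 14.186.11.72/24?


IP:   00001110.10111010.00001011.01001000
Mask: 11111111.11111111.11111111.00000000
AND operation:
Net:  00001110.10111010.00001011.00000000
Network: 14.186.11.0/24


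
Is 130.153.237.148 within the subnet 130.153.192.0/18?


Subnet network: 130.153.192.0
Test IP AND mask: 130.153.192.0
Yes, 130.153.237.148 is in 130.153.192.0/18


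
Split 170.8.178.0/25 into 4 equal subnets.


New prefix = 25 + 2 = 27
Each subnet has 32 addresses
  170.8.178.0/27
  170.8.178.32/27
  170.8.178.64/27
  170.8.178.96/27
Subnets: 170.8.178.0/27, 170.8.178.32/27, 170.8.178.64/27, 170.8.178.96/27


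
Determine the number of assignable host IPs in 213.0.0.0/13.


Host bits = 32 - 13 = 19
Total addresses = 2^19 = 524288
Usable = total - 2 (network and broadcast)
Usable hosts: 524286


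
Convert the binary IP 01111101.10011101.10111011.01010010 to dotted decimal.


01111101 = 125
10011101 = 157
10111011 = 187
01010010 = 82
IP: 125.157.187.82


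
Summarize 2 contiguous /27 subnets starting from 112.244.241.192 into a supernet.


Original prefix: /27
Number of subnets: 2 = 2^1
New prefix = 27 - 1 = 26
Supernet: 112.244.241.192/26


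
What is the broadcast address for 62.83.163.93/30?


Network: 62.83.163.92/30
Host bits = 2
Set all host bits to 1:
Broadcast: 62.83.163.95


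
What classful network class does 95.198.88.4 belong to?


First octet: 95
Binary: 01011111
0xxxxxxx -> Class A (1-126)
Class A, default mask 255.0.0.0 (/8)


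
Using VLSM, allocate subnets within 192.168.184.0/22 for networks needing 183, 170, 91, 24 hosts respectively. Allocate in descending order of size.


183 hosts -> /24 (254 usable): 192.168.184.0/24
170 hosts -> /24 (254 usable): 192.168.185.0/24
91 hosts -> /25 (126 usable): 192.168.186.0/25
24 hosts -> /27 (30 usable): 192.168.186.128/27
Allocation: 192.168.184.0/24 (183 hosts, 254 usable); 192.168.185.0/24 (170 hosts, 254 usable); 192.168.186.0/25 (91 hosts, 126 usable); 192.168.186.128/27 (24 hosts, 30 usable)


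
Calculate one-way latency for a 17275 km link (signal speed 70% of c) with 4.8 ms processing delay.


Speed = 0.7 * 3e5 km/s = 210000 km/s
Propagation delay = 17275 / 210000 = 0.0823 s = 82.2619 ms
Processing delay = 4.8 ms
Total one-way latency = 87.0619 ms


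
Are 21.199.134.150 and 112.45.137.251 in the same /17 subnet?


Mask: 255.255.128.0
21.199.134.150 AND mask = 21.199.128.0
112.45.137.251 AND mask = 112.45.128.0
No, different subnets (21.199.128.0 vs 112.45.128.0)


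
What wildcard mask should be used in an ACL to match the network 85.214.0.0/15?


Subnet mask: 255.254.0.0
Wildcard = 255.255.255.255 - subnet mask
255 - 255 = 0
255 - 254 = 1
255 - 0 = 255
255 - 0 = 255
Wildcard: 0.1.255.255


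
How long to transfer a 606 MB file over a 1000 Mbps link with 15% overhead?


Effective throughput = 1000 * (1 - 15/100) = 850 Mbps
File size in Mb = 606 * 8 = 4848 Mb
Time = 4848 / 850
Time = 5.7035 seconds


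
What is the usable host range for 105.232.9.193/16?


Network: 105.232.0.0
Broadcast: 105.232.255.255
First usable = network + 1
Last usable = broadcast - 1
Range: 105.232.0.1 to 105.232.255.254


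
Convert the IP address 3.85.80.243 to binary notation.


3 = 00000011
85 = 01010101
80 = 01010000
243 = 11110011
Binary: 00000011.01010101.01010000.11110011


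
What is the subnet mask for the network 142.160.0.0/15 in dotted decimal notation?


/15 means 15 network bits, 17 host bits
Binary: 11111111111111100000000000000000
Mask: 255.254.0.0


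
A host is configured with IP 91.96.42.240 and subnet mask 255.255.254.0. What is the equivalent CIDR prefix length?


Binary: 11111111.11111111.11111110.00000000
Count leading 1s
Prefix: /23


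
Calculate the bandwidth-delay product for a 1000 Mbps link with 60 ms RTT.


BDP = bandwidth * RTT
= 1000 Mbps * 60 ms
= 1000 * 1e6 * 60 / 1000 bits
= 60000000 bits
= 7500000 bytes
= 7324.2188 KB
BDP = 60000000 bits (7500000 bytes)


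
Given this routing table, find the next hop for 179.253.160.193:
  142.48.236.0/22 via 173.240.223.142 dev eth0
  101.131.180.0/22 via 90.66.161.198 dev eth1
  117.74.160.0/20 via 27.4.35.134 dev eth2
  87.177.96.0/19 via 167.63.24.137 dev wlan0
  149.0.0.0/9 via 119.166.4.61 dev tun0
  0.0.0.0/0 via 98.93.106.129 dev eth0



Longest prefix match for 179.253.160.193:
  /22 142.48.236.0: no
  /22 101.131.180.0: no
  /20 117.74.160.0: no
  /19 87.177.96.0: no
  /9 149.0.0.0: no
  /0 0.0.0.0: MATCH
Selected: next-hop 98.93.106.129 via eth0 (matched /0)


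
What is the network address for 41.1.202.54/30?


IP:   00101001.00000001.11001010.00110110
Mask: 11111111.11111111.11111111.11111100
AND operation:
Net:  00101001.00000001.11001010.00110100
Network: 41.1.202.52/30


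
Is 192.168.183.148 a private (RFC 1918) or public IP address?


RFC 1918 private ranges:
  10.0.0.0/8 (10.0.0.0 - 10.255.255.255)
  172.16.0.0/12 (172.16.0.0 - 172.31.255.255)
  192.168.0.0/16 (192.168.0.0 - 192.168.255.255)
Private (in 192.168.0.0/16)


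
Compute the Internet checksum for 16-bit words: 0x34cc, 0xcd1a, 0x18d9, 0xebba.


Sum all words (with carry folding):
+ 0x34cc = 0x34cc
+ 0xcd1a = 0x01e7
+ 0x18d9 = 0x1ac0
+ 0xebba = 0x067b
One's complement: ~0x067b
Checksum = 0xf984


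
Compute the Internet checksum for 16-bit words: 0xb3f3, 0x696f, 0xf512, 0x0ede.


Sum all words (with carry folding):
+ 0xb3f3 = 0xb3f3
+ 0x696f = 0x1d63
+ 0xf512 = 0x1276
+ 0x0ede = 0x2154
One's complement: ~0x2154
Checksum = 0xdeab


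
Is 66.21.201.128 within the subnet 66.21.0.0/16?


Subnet network: 66.21.0.0
Test IP AND mask: 66.21.0.0
Yes, 66.21.201.128 is in 66.21.0.0/16


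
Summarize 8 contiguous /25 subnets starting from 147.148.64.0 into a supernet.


Original prefix: /25
Number of subnets: 8 = 2^3
New prefix = 25 - 3 = 22
Supernet: 147.148.64.0/22


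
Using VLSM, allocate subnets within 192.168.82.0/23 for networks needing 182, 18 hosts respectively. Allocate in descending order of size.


182 hosts -> /24 (254 usable): 192.168.82.0/24
18 hosts -> /27 (30 usable): 192.168.83.0/27
Allocation: 192.168.82.0/24 (182 hosts, 254 usable); 192.168.83.0/27 (18 hosts, 30 usable)


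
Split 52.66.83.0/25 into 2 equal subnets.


New prefix = 25 + 1 = 26
Each subnet has 64 addresses
  52.66.83.0/26
  52.66.83.64/26
Subnets: 52.66.83.0/26, 52.66.83.64/26


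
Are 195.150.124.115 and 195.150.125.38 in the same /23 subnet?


Mask: 255.255.254.0
195.150.124.115 AND mask = 195.150.124.0
195.150.125.38 AND mask = 195.150.124.0
Yes, same subnet (195.150.124.0)


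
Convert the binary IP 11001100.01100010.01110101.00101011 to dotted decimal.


11001100 = 204
01100010 = 98
01110101 = 117
00101011 = 43
IP: 204.98.117.43


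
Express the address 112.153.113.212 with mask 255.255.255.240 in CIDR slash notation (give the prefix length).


Binary: 11111111.11111111.11111111.11110000
Count leading 1s
Prefix: /28


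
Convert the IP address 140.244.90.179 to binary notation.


140 = 10001100
244 = 11110100
90 = 01011010
179 = 10110011
Binary: 10001100.11110100.01011010.10110011


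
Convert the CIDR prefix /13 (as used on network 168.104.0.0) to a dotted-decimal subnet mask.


/13 means 13 network bits, 19 host bits
Binary: 11111111111110000000000000000000
Mask: 255.248.0.0


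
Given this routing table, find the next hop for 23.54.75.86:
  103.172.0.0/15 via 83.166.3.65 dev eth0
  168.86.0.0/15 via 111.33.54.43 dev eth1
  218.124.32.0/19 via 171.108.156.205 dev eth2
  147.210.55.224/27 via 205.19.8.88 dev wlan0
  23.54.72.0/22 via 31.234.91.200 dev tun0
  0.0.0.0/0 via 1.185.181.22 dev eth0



Longest prefix match for 23.54.75.86:
  /15 103.172.0.0: no
  /15 168.86.0.0: no
  /19 218.124.32.0: no
  /27 147.210.55.224: no
  /22 23.54.72.0: MATCH
  /0 0.0.0.0: MATCH
Selected: next-hop 31.234.91.200 via tun0 (matched /22)


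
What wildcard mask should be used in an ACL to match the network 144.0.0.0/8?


Subnet mask: 255.0.0.0
Wildcard = 255.255.255.255 - subnet mask
255 - 255 = 0
255 - 0 = 255
255 - 0 = 255
255 - 0 = 255
Wildcard: 0.255.255.255


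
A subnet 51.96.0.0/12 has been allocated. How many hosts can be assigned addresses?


Host bits = 32 - 12 = 20
Total addresses = 2^20 = 1048576
Usable = total - 2 (network and broadcast)
Usable hosts: 1048574


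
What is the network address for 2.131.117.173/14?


IP:   00000010.10000011.01110101.10101101
Mask: 11111111.11111100.00000000.00000000
AND operation:
Net:  00000010.10000000.00000000.00000000
Network: 2.128.0.0/14


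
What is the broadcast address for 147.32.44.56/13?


Network: 147.32.0.0/13
Host bits = 19
Set all host bits to 1:
Broadcast: 147.39.255.255


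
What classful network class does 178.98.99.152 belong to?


First octet: 178
Binary: 10110010
10xxxxxx -> Class B (128-191)
Class B, default mask 255.255.0.0 (/16)


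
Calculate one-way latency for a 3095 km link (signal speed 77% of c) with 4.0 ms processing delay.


Speed = 0.77 * 3e5 km/s = 231000 km/s
Propagation delay = 3095 / 231000 = 0.0134 s = 13.3983 ms
Processing delay = 4.0 ms
Total one-way latency = 17.3983 ms


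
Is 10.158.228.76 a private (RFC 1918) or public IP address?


RFC 1918 private ranges:
  10.0.0.0/8 (10.0.0.0 - 10.255.255.255)
  172.16.0.0/12 (172.16.0.0 - 172.31.255.255)
  192.168.0.0/16 (192.168.0.0 - 192.168.255.255)
Private (in 10.0.0.0/8)


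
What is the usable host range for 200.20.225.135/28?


Network: 200.20.225.128
Broadcast: 200.20.225.143
First usable = network + 1
Last usable = broadcast - 1
Range: 200.20.225.129 to 200.20.225.142


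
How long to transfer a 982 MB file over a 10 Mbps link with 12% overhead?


Effective throughput = 10 * (1 - 12/100) = 8.8 Mbps
File size in Mb = 982 * 8 = 7856 Mb
Time = 7856 / 8.8
Time = 892.7273 seconds


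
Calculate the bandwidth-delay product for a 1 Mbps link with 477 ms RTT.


BDP = bandwidth * RTT
= 1 Mbps * 477 ms
= 1 * 1e6 * 477 / 1000 bits
= 477000 bits
= 59625 bytes
= 58.2275 KB
BDP = 477000 bits (59625 bytes)


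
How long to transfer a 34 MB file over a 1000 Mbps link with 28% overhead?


Effective throughput = 1000 * (1 - 28/100) = 720 Mbps
File size in Mb = 34 * 8 = 272 Mb
Time = 272 / 720
Time = 0.3778 seconds


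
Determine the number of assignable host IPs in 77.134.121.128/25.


Host bits = 32 - 25 = 7
Total addresses = 2^7 = 128
Usable = total - 2 (network and broadcast)
Usable hosts: 126


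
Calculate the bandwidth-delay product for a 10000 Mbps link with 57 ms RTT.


BDP = bandwidth * RTT
= 10000 Mbps * 57 ms
= 10000 * 1e6 * 57 / 1000 bits
= 570000000 bits
= 71250000 bytes
= 69580.0781 KB
BDP = 570000000 bits (71250000 bytes)


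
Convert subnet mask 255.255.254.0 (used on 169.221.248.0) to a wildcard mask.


Subnet mask: 255.255.254.0
Wildcard = 255.255.255.255 - subnet mask
255 - 255 = 0
255 - 255 = 0
255 - 254 = 1
255 - 0 = 255
Wildcard: 0.0.1.255


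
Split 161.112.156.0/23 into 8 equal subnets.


New prefix = 23 + 3 = 26
Each subnet has 64 addresses
  161.112.156.0/26
  161.112.156.64/26
  161.112.156.128/26
  161.112.156.192/26
  161.112.157.0/26
  161.112.157.64/26
  161.112.157.128/26
  161.112.157.192/26
Subnets: 161.112.156.0/26, 161.112.156.64/26, 161.112.156.128/26, 161.112.156.192/26, 161.112.157.0/26, 161.112.157.64/26, 161.112.157.128/26, 161.112.157.192/26


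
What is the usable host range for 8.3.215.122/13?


Network: 8.0.0.0
Broadcast: 8.7.255.255
First usable = network + 1
Last usable = broadcast - 1
Range: 8.0.0.1 to 8.7.255.254


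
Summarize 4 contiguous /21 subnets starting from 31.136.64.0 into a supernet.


Original prefix: /21
Number of subnets: 4 = 2^2
New prefix = 21 - 2 = 19
Supernet: 31.136.64.0/19


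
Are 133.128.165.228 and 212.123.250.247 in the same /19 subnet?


Mask: 255.255.224.0
133.128.165.228 AND mask = 133.128.160.0
212.123.250.247 AND mask = 212.123.224.0
No, different subnets (133.128.160.0 vs 212.123.224.0)


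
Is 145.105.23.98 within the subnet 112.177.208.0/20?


Subnet network: 112.177.208.0
Test IP AND mask: 145.105.16.0
No, 145.105.23.98 is not in 112.177.208.0/20


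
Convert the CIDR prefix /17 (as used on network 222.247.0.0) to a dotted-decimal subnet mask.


/17 means 17 network bits, 15 host bits
Binary: 11111111111111111000000000000000
Mask: 255.255.128.0


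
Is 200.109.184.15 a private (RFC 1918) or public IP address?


RFC 1918 private ranges:
  10.0.0.0/8 (10.0.0.0 - 10.255.255.255)
  172.16.0.0/12 (172.16.0.0 - 172.31.255.255)
  192.168.0.0/16 (192.168.0.0 - 192.168.255.255)
Public (not in any RFC 1918 range)


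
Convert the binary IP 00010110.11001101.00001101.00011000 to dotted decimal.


00010110 = 22
11001101 = 205
00001101 = 13
00011000 = 24
IP: 22.205.13.24


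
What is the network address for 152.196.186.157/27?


IP:   10011000.11000100.10111010.10011101
Mask: 11111111.11111111.11111111.11100000
AND operation:
Net:  10011000.11000100.10111010.10000000
Network: 152.196.186.128/27


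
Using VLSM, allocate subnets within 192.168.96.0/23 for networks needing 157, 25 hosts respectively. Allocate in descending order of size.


157 hosts -> /24 (254 usable): 192.168.96.0/24
25 hosts -> /27 (30 usable): 192.168.97.0/27
Allocation: 192.168.96.0/24 (157 hosts, 254 usable); 192.168.97.0/27 (25 hosts, 30 usable)


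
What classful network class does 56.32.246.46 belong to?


First octet: 56
Binary: 00111000
0xxxxxxx -> Class A (1-126)
Class A, default mask 255.0.0.0 (/8)


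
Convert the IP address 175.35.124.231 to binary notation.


175 = 10101111
35 = 00100011
124 = 01111100
231 = 11100111
Binary: 10101111.00100011.01111100.11100111


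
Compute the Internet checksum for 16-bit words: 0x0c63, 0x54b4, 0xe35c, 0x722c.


Sum all words (with carry folding):
+ 0x0c63 = 0x0c63
+ 0x54b4 = 0x6117
+ 0xe35c = 0x4474
+ 0x722c = 0xb6a0
One's complement: ~0xb6a0
Checksum = 0x495f


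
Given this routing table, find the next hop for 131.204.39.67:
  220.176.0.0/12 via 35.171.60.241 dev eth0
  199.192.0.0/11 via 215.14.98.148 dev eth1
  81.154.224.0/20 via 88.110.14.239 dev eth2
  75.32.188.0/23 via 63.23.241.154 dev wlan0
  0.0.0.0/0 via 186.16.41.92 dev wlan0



Longest prefix match for 131.204.39.67:
  /12 220.176.0.0: no
  /11 199.192.0.0: no
  /20 81.154.224.0: no
  /23 75.32.188.0: no
  /0 0.0.0.0: MATCH
Selected: next-hop 186.16.41.92 via wlan0 (matched /0)


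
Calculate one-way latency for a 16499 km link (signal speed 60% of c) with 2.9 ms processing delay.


Speed = 0.6 * 3e5 km/s = 180000 km/s
Propagation delay = 16499 / 180000 = 0.0917 s = 91.6611 ms
Processing delay = 2.9 ms
Total one-way latency = 94.5611 ms


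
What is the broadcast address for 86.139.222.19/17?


Network: 86.139.128.0/17
Host bits = 15
Set all host bits to 1:
Broadcast: 86.139.255.255


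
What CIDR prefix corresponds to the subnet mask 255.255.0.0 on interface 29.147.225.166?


Binary: 11111111.11111111.00000000.00000000
Count leading 1s
Prefix: /16


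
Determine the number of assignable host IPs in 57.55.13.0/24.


Host bits = 32 - 24 = 8
Total addresses = 2^8 = 256
Usable = total - 2 (network and broadcast)
Usable hosts: 254


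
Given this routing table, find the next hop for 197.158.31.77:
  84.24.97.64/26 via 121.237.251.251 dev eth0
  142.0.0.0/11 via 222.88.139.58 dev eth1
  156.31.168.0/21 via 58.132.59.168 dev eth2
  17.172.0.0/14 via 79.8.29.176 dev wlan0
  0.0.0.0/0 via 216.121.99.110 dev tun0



Longest prefix match for 197.158.31.77:
  /26 84.24.97.64: no
  /11 142.0.0.0: no
  /21 156.31.168.0: no
  /14 17.172.0.0: no
  /0 0.0.0.0: MATCH
Selected: next-hop 216.121.99.110 via tun0 (matched /0)


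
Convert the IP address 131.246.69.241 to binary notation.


131 = 10000011
246 = 11110110
69 = 01000101
241 = 11110001
Binary: 10000011.11110110.01000101.11110001


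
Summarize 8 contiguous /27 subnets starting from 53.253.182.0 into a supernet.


Original prefix: /27
Number of subnets: 8 = 2^3
New prefix = 27 - 3 = 24
Supernet: 53.253.182.0/24


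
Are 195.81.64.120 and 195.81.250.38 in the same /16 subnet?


Mask: 255.255.0.0
195.81.64.120 AND mask = 195.81.0.0
195.81.250.38 AND mask = 195.81.0.0
Yes, same subnet (195.81.0.0)


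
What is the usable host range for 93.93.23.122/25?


Network: 93.93.23.0
Broadcast: 93.93.23.127
First usable = network + 1
Last usable = broadcast - 1
Range: 93.93.23.1 to 93.93.23.126


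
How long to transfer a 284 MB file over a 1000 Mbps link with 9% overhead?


Effective throughput = 1000 * (1 - 9/100) = 910 Mbps
File size in Mb = 284 * 8 = 2272 Mb
Time = 2272 / 910
Time = 2.4967 seconds


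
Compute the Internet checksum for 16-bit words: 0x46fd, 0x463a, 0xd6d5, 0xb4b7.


Sum all words (with carry folding):
+ 0x46fd = 0x46fd
+ 0x463a = 0x8d37
+ 0xd6d5 = 0x640d
+ 0xb4b7 = 0x18c5
One's complement: ~0x18c5
Checksum = 0xe73a


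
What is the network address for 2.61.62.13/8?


IP:   00000010.00111101.00111110.00001101
Mask: 11111111.00000000.00000000.00000000
AND operation:
Net:  00000010.00000000.00000000.00000000
Network: 2.0.0.0/8


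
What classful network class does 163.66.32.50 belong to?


First octet: 163
Binary: 10100011
10xxxxxx -> Class B (128-191)
Class B, default mask 255.255.0.0 (/16)


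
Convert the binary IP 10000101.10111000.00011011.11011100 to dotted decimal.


10000101 = 133
10111000 = 184
00011011 = 27
11011100 = 220
IP: 133.184.27.220


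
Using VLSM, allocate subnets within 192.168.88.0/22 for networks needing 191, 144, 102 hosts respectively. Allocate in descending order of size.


191 hosts -> /24 (254 usable): 192.168.88.0/24
144 hosts -> /24 (254 usable): 192.168.89.0/24
102 hosts -> /25 (126 usable): 192.168.90.0/25
Allocation: 192.168.88.0/24 (191 hosts, 254 usable); 192.168.89.0/24 (144 hosts, 254 usable); 192.168.90.0/25 (102 hosts, 126 usable)


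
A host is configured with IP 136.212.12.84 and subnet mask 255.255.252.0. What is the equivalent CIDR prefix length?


Binary: 11111111.11111111.11111100.00000000
Count leading 1s
Prefix: /22


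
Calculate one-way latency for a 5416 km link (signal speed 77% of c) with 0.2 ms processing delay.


Speed = 0.77 * 3e5 km/s = 231000 km/s
Propagation delay = 5416 / 231000 = 0.0234 s = 23.4459 ms
Processing delay = 0.2 ms
Total one-way latency = 23.6459 ms


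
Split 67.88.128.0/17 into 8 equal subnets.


New prefix = 17 + 3 = 20
Each subnet has 4096 addresses
  67.88.128.0/20
  67.88.144.0/20
  67.88.160.0/20
  67.88.176.0/20
  67.88.192.0/20
  67.88.208.0/20
  67.88.224.0/20
  67.88.240.0/20
Subnets: 67.88.128.0/20, 67.88.144.0/20, 67.88.160.0/20, 67.88.176.0/20, 67.88.192.0/20, 67.88.208.0/20, 67.88.224.0/20, 67.88.240.0/20


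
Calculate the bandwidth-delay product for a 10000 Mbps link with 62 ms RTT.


BDP = bandwidth * RTT
= 10000 Mbps * 62 ms
= 10000 * 1e6 * 62 / 1000 bits
= 620000000 bits
= 77500000 bytes
= 75683.5938 KB
BDP = 620000000 bits (77500000 bytes)


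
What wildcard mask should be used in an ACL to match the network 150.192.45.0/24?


Subnet mask: 255.255.255.0
Wildcard = 255.255.255.255 - subnet mask
255 - 255 = 0
255 - 255 = 0
255 - 255 = 0
255 - 0 = 255
Wildcard: 0.0.0.255


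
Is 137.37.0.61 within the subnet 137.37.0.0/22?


Subnet network: 137.37.0.0
Test IP AND mask: 137.37.0.0
Yes, 137.37.0.61 is in 137.37.0.0/22


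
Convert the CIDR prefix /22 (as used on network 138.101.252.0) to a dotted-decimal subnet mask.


/22 means 22 network bits, 10 host bits
Binary: 11111111111111111111110000000000
Mask: 255.255.252.0


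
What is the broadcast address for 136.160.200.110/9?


Network: 136.128.0.0/9
Host bits = 23
Set all host bits to 1:
Broadcast: 136.255.255.255


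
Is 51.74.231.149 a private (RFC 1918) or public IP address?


RFC 1918 private ranges:
  10.0.0.0/8 (10.0.0.0 - 10.255.255.255)
  172.16.0.0/12 (172.16.0.0 - 172.31.255.255)
  192.168.0.0/16 (192.168.0.0 - 192.168.255.255)
Public (not in any RFC 1918 range)


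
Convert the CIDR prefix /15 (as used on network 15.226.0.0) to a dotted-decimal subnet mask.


/15 means 15 network bits, 17 host bits
Binary: 11111111111111100000000000000000
Mask: 255.254.0.0


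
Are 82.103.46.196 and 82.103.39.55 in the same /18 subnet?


Mask: 255.255.192.0
82.103.46.196 AND mask = 82.103.0.0
82.103.39.55 AND mask = 82.103.0.0
Yes, same subnet (82.103.0.0)


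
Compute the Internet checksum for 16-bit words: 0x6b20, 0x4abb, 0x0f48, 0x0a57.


Sum all words (with carry folding):
+ 0x6b20 = 0x6b20
+ 0x4abb = 0xb5db
+ 0x0f48 = 0xc523
+ 0x0a57 = 0xcf7a
One's complement: ~0xcf7a
Checksum = 0x3085


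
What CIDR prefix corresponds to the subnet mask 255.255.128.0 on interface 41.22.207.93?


Binary: 11111111.11111111.10000000.00000000
Count leading 1s
Prefix: /17


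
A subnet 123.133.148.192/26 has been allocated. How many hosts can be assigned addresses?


Host bits = 32 - 26 = 6
Total addresses = 2^6 = 64
Usable = total - 2 (network and broadcast)
Usable hosts: 62


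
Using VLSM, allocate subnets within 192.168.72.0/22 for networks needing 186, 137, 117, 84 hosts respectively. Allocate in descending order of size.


186 hosts -> /24 (254 usable): 192.168.72.0/24
137 hosts -> /24 (254 usable): 192.168.73.0/24
117 hosts -> /25 (126 usable): 192.168.74.0/25
84 hosts -> /25 (126 usable): 192.168.74.128/25
Allocation: 192.168.72.0/24 (186 hosts, 254 usable); 192.168.73.0/24 (137 hosts, 254 usable); 192.168.74.0/25 (117 hosts, 126 usable); 192.168.74.128/25 (84 hosts, 126 usable)


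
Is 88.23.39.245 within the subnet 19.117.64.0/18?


Subnet network: 19.117.64.0
Test IP AND mask: 88.23.0.0
No, 88.23.39.245 is not in 19.117.64.0/18


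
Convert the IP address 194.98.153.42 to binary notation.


194 = 11000010
98 = 01100010
153 = 10011001
42 = 00101010
Binary: 11000010.01100010.10011001.00101010


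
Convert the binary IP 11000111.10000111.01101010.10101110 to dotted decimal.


11000111 = 199
10000111 = 135
01101010 = 106
10101110 = 174
IP: 199.135.106.174


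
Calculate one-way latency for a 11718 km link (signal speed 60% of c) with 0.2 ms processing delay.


Speed = 0.6 * 3e5 km/s = 180000 km/s
Propagation delay = 11718 / 180000 = 0.0651 s = 65.1 ms
Processing delay = 0.2 ms
Total one-way latency = 65.3 ms


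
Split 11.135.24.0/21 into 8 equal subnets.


New prefix = 21 + 3 = 24
Each subnet has 256 addresses
  11.135.24.0/24
  11.135.25.0/24
  11.135.26.0/24
  11.135.27.0/24
  11.135.28.0/24
  11.135.29.0/24
  11.135.30.0/24
  11.135.31.0/24
Subnets: 11.135.24.0/24, 11.135.25.0/24, 11.135.26.0/24, 11.135.27.0/24, 11.135.28.0/24, 11.135.29.0/24, 11.135.30.0/24, 11.135.31.0/24


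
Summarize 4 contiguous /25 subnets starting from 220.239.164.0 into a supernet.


Original prefix: /25
Number of subnets: 4 = 2^2
New prefix = 25 - 2 = 23
Supernet: 220.239.164.0/23


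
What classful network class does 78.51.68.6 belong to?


First octet: 78
Binary: 01001110
0xxxxxxx -> Class A (1-126)
Class A, default mask 255.0.0.0 (/8)


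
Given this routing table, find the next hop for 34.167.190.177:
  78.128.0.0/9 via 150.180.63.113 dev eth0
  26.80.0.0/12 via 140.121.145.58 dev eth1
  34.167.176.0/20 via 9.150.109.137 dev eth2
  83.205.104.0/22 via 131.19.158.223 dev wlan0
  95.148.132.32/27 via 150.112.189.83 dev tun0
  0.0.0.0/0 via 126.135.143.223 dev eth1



Longest prefix match for 34.167.190.177:
  /9 78.128.0.0: no
  /12 26.80.0.0: no
  /20 34.167.176.0: MATCH
  /22 83.205.104.0: no
  /27 95.148.132.32: no
  /0 0.0.0.0: MATCH
Selected: next-hop 9.150.109.137 via eth2 (matched /20)


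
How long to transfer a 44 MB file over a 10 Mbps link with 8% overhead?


Effective throughput = 10 * (1 - 8/100) = 9.2 Mbps
File size in Mb = 44 * 8 = 352 Mb
Time = 352 / 9.2
Time = 38.2609 seconds


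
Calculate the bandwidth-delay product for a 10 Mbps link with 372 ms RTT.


BDP = bandwidth * RTT
= 10 Mbps * 372 ms
= 10 * 1e6 * 372 / 1000 bits
= 3720000 bits
= 465000 bytes
= 454.1016 KB
BDP = 3720000 bits (465000 bytes)


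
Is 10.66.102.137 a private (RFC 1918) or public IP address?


RFC 1918 private ranges:
  10.0.0.0/8 (10.0.0.0 - 10.255.255.255)
  172.16.0.0/12 (172.16.0.0 - 172.31.255.255)
  192.168.0.0/16 (192.168.0.0 - 192.168.255.255)
Private (in 10.0.0.0/8)


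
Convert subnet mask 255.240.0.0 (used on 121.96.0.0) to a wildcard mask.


Subnet mask: 255.240.0.0
Wildcard = 255.255.255.255 - subnet mask
255 - 255 = 0
255 - 240 = 15
255 - 0 = 255
255 - 0 = 255
Wildcard: 0.15.255.255


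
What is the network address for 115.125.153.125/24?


IP:   01110011.01111101.10011001.01111101
Mask: 11111111.11111111.11111111.00000000
AND operation:
Net:  01110011.01111101.10011001.00000000
Network: 115.125.153.0/24


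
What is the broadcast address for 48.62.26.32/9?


Network: 48.0.0.0/9
Host bits = 23
Set all host bits to 1:
Broadcast: 48.127.255.255


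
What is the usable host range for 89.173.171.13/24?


Network: 89.173.171.0
Broadcast: 89.173.171.255
First usable = network + 1
Last usable = broadcast - 1
Range: 89.173.171.1 to 89.173.171.254


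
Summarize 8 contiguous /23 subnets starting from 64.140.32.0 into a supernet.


Original prefix: /23
Number of subnets: 8 = 2^3
New prefix = 23 - 3 = 20
Supernet: 64.140.32.0/20


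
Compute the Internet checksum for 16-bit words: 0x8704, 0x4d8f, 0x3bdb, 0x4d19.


Sum all words (with carry folding):
+ 0x8704 = 0x8704
+ 0x4d8f = 0xd493
+ 0x3bdb = 0x106f
+ 0x4d19 = 0x5d88
One's complement: ~0x5d88
Checksum = 0xa277


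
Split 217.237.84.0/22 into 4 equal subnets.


New prefix = 22 + 2 = 24
Each subnet has 256 addresses
  217.237.84.0/24
  217.237.85.0/24
  217.237.86.0/24
  217.237.87.0/24
Subnets: 217.237.84.0/24, 217.237.85.0/24, 217.237.86.0/24, 217.237.87.0/24


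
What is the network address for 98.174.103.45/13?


IP:   01100010.10101110.01100111.00101101
Mask: 11111111.11111000.00000000.00000000
AND operation:
Net:  01100010.10101000.00000000.00000000
Network: 98.168.0.0/13


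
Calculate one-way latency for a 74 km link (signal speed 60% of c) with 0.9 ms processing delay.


Speed = 0.6 * 3e5 km/s = 180000 km/s
Propagation delay = 74 / 180000 = 0.0004 s = 0.4111 ms
Processing delay = 0.9 ms
Total one-way latency = 1.3111 ms


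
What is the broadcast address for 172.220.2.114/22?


Network: 172.220.0.0/22
Host bits = 10
Set all host bits to 1:
Broadcast: 172.220.3.255


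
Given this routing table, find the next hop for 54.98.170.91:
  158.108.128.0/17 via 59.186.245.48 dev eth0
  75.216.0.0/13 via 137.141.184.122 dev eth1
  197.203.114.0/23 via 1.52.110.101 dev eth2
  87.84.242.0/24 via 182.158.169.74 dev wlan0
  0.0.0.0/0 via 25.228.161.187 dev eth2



Longest prefix match for 54.98.170.91:
  /17 158.108.128.0: no
  /13 75.216.0.0: no
  /23 197.203.114.0: no
  /24 87.84.242.0: no
  /0 0.0.0.0: MATCH
Selected: next-hop 25.228.161.187 via eth2 (matched /0)


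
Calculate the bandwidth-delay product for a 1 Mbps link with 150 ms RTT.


BDP = bandwidth * RTT
= 1 Mbps * 150 ms
= 1 * 1e6 * 150 / 1000 bits
= 150000 bits
= 18750 bytes
= 18.3105 KB
BDP = 150000 bits (18750 bytes)


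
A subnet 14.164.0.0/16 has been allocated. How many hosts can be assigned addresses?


Host bits = 32 - 16 = 16
Total addresses = 2^16 = 65536
Usable = total - 2 (network and broadcast)
Usable hosts: 65534


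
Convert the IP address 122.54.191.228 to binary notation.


122 = 01111010
54 = 00110110
191 = 10111111
228 = 11100100
Binary: 01111010.00110110.10111111.11100100


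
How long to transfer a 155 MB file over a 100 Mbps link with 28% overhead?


Effective throughput = 100 * (1 - 28/100) = 72 Mbps
File size in Mb = 155 * 8 = 1240 Mb
Time = 1240 / 72
Time = 17.2222 seconds


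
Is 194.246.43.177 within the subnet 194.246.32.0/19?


Subnet network: 194.246.32.0
Test IP AND mask: 194.246.32.0
Yes, 194.246.43.177 is in 194.246.32.0/19


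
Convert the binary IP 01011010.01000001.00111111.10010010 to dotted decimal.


01011010 = 90
01000001 = 65
00111111 = 63
10010010 = 146
IP: 90.65.63.146


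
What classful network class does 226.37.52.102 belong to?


First octet: 226
Binary: 11100010
1110xxxx -> Class D (224-239)
Class D (multicast), default mask N/A


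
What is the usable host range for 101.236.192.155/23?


Network: 101.236.192.0
Broadcast: 101.236.193.255
First usable = network + 1
Last usable = broadcast - 1
Range: 101.236.192.1 to 101.236.193.254


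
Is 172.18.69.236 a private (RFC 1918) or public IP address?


RFC 1918 private ranges:
  10.0.0.0/8 (10.0.0.0 - 10.255.255.255)
  172.16.0.0/12 (172.16.0.0 - 172.31.255.255)
  192.168.0.0/16 (192.168.0.0 - 192.168.255.255)
Private (in 172.16.0.0/12)


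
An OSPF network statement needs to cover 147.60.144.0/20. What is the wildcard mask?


Subnet mask: 255.255.240.0
Wildcard = 255.255.255.255 - subnet mask
255 - 255 = 0
255 - 255 = 0
255 - 240 = 15
255 - 0 = 255
Wildcard: 0.0.15.255


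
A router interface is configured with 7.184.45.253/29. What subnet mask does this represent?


/29 means 29 network bits, 3 host bits
Binary: 11111111111111111111111111111000
Mask: 255.255.255.248


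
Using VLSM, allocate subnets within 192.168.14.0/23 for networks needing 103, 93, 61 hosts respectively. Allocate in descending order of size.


103 hosts -> /25 (126 usable): 192.168.14.0/25
93 hosts -> /25 (126 usable): 192.168.14.128/25
61 hosts -> /26 (62 usable): 192.168.15.0/26
Allocation: 192.168.14.0/25 (103 hosts, 126 usable); 192.168.14.128/25 (93 hosts, 126 usable); 192.168.15.0/26 (61 hosts, 62 usable)


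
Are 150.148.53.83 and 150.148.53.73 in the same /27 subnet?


Mask: 255.255.255.224
150.148.53.83 AND mask = 150.148.53.64
150.148.53.73 AND mask = 150.148.53.64
Yes, same subnet (150.148.53.64)


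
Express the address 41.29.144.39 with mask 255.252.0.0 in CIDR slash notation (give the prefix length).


Binary: 11111111.11111100.00000000.00000000
Count leading 1s
Prefix: /14


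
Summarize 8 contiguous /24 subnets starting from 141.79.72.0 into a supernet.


Original prefix: /24
Number of subnets: 8 = 2^3
New prefix = 24 - 3 = 21
Supernet: 141.79.72.0/21
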